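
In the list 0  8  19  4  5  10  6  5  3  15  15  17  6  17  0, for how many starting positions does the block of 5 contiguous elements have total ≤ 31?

2

(0, 8, 19, 4, 5) → sum 36
(8, 19, 4, 5, 10) → sum 46
(19, 4, 5, 10, 6) → sum 44
(4, 5, 10, 6, 5) → sum 30  ≤ 31 ✓
(5, 10, 6, 5, 3) → sum 29  ≤ 31 ✓
(10, 6, 5, 3, 15) → sum 39
(6, 5, 3, 15, 15) → sum 44
(5, 3, 15, 15, 17) → sum 55
(3, 15, 15, 17, 6) → sum 56
(15, 15, 17, 6, 17) → sum 70
(15, 17, 6, 17, 0) → sum 55
2 windows satisfy the condition.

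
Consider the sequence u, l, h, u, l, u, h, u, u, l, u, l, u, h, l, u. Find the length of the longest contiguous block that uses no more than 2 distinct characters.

6

[u] 1 distinct, len 1
[u, l] 2 distinct, len 2
[l, h] 2 distinct, len 2
[h, u] 2 distinct, len 2
[u, l] 2 distinct, len 2
[u, l, u] 2 distinct, len 3
[u, h] 2 distinct, len 2
[u, h, u] 2 distinct, len 3
[u, h, u, u] 2 distinct, len 4
[u, u, l] 2 distinct, len 3
[u, u, l, u] 2 distinct, len 4
[u, u, l, u, l] 2 distinct, len 5
[u, u, l, u, l, u] 2 distinct, len 6
[u, h] 2 distinct, len 2
[h, l] 2 distinct, len 2
[l, u] 2 distinct, len 2
Longest length with ≤2 distinct: 6.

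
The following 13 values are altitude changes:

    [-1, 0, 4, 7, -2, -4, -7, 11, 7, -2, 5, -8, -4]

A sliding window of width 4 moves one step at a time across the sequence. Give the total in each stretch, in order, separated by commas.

(-1, 0, 4, 7) → sum 10
(0, 4, 7, -2) → sum 9
(4, 7, -2, -4) → sum 5
(7, -2, -4, -7) → sum -6
(-2, -4, -7, 11) → sum -2
(-4, -7, 11, 7) → sum 7
(-7, 11, 7, -2) → sum 9
(11, 7, -2, 5) → sum 21
(7, -2, 5, -8) → sum 2
(-2, 5, -8, -4) → sum -9

10, 9, 5, -6, -2, 7, 9, 21, 2, -9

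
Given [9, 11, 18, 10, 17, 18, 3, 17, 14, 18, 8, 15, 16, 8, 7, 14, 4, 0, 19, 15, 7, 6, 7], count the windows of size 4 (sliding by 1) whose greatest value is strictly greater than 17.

(9, 11, 18, 10) → max 18  > 17 ✓
(11, 18, 10, 17) → max 18  > 17 ✓
(18, 10, 17, 18) → max 18  > 17 ✓
(10, 17, 18, 3) → max 18  > 17 ✓
(17, 18, 3, 17) → max 18  > 17 ✓
(18, 3, 17, 14) → max 18  > 17 ✓
(3, 17, 14, 18) → max 18  > 17 ✓
(17, 14, 18, 8) → max 18  > 17 ✓
(14, 18, 8, 15) → max 18  > 17 ✓
(18, 8, 15, 16) → max 18  > 17 ✓
(8, 15, 16, 8) → max 16
(15, 16, 8, 7) → max 16
(16, 8, 7, 14) → max 16
(8, 7, 14, 4) → max 14
(7, 14, 4, 0) → max 14
(14, 4, 0, 19) → max 19  > 17 ✓
(4, 0, 19, 15) → max 19  > 17 ✓
(0, 19, 15, 7) → max 19  > 17 ✓
(19, 15, 7, 6) → max 19  > 17 ✓
(15, 7, 6, 7) → max 15
14 windows satisfy the condition.

14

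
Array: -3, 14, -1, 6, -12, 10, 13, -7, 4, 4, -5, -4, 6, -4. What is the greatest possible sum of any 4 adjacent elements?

(-3, 14, -1, 6) → sum 16
(14, -1, 6, -12) → sum 7
(-1, 6, -12, 10) → sum 3
(6, -12, 10, 13) → sum 17
(-12, 10, 13, -7) → sum 4
(10, 13, -7, 4) → sum 20
(13, -7, 4, 4) → sum 14
(-7, 4, 4, -5) → sum -4
(4, 4, -5, -4) → sum -1
(4, -5, -4, 6) → sum 1
(-5, -4, 6, -4) → sum -7
Greatest of these is 20.

20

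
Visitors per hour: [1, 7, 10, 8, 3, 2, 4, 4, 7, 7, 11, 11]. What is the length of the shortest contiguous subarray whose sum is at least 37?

5

add 1: running sum 1 < 37
add 7: running sum 8 < 37
add 10: running sum 18 < 37
add 8: running sum 26 < 37
add 3: running sum 29 < 37
add 2: running sum 31 < 37
add 4: running sum 35 < 37
end 7: [7, 10, 8, 3, 2, 4, 4] sum 38, len 7
end 8: [10, 8, 3, 2, 4, 4, 7] sum 38, len 7
end 9: [10, 8, 3, 2, 4, 4, 7, 7] sum 45, len 8
end 10: [3, 2, 4, 4, 7, 7, 11] sum 38, len 7
end 11: [4, 7, 7, 11, 11] sum 40, len 5
Shortest qualifying length: 5.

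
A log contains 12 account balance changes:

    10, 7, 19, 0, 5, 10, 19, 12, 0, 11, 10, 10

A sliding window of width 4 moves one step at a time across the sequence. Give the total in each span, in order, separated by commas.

Sliding a size-4 window across the 12 values:
[10, 7, 19, 0] → sum 36
[7, 19, 0, 5] → sum 31
[19, 0, 5, 10] → sum 34
[0, 5, 10, 19] → sum 34
[5, 10, 19, 12] → sum 46
[10, 19, 12, 0] → sum 41
[19, 12, 0, 11] → sum 42
[12, 0, 11, 10] → sum 33
[0, 11, 10, 10] → sum 31

36, 31, 34, 34, 46, 41, 42, 33, 31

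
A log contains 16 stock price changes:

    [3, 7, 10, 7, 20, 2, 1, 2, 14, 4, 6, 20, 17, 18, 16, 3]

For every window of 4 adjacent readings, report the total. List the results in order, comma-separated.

[3, 7, 10, 7] → sum 27
[7, 10, 7, 20] → sum 44
[10, 7, 20, 2] → sum 39
[7, 20, 2, 1] → sum 30
[20, 2, 1, 2] → sum 25
[2, 1, 2, 14] → sum 19
[1, 2, 14, 4] → sum 21
[2, 14, 4, 6] → sum 26
[14, 4, 6, 20] → sum 44
[4, 6, 20, 17] → sum 47
[6, 20, 17, 18] → sum 61
[20, 17, 18, 16] → sum 71
[17, 18, 16, 3] → sum 54

27, 44, 39, 30, 25, 19, 21, 26, 44, 47, 61, 71, 54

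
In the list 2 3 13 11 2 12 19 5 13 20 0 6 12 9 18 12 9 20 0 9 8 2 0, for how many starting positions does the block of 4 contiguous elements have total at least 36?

[2, 3, 13, 11] → sum 29
[3, 13, 11, 2] → sum 29
[13, 11, 2, 12] → sum 38  ≥ 36 ✓
[11, 2, 12, 19] → sum 44  ≥ 36 ✓
[2, 12, 19, 5] → sum 38  ≥ 36 ✓
[12, 19, 5, 13] → sum 49  ≥ 36 ✓
[19, 5, 13, 20] → sum 57  ≥ 36 ✓
[5, 13, 20, 0] → sum 38  ≥ 36 ✓
[13, 20, 0, 6] → sum 39  ≥ 36 ✓
[20, 0, 6, 12] → sum 38  ≥ 36 ✓
[0, 6, 12, 9] → sum 27
[6, 12, 9, 18] → sum 45  ≥ 36 ✓
[12, 9, 18, 12] → sum 51  ≥ 36 ✓
[9, 18, 12, 9] → sum 48  ≥ 36 ✓
[18, 12, 9, 20] → sum 59  ≥ 36 ✓
[12, 9, 20, 0] → sum 41  ≥ 36 ✓
[9, 20, 0, 9] → sum 38  ≥ 36 ✓
[20, 0, 9, 8] → sum 37  ≥ 36 ✓
[0, 9, 8, 2] → sum 19
[9, 8, 2, 0] → sum 19
15 windows satisfy the condition.

15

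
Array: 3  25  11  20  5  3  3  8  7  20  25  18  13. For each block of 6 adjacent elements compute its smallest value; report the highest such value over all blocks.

7

[3, 25, 11, 20, 5, 3] → min 3
[25, 11, 20, 5, 3, 3] → min 3
[11, 20, 5, 3, 3, 8] → min 3
[20, 5, 3, 3, 8, 7] → min 3
[5, 3, 3, 8, 7, 20] → min 3
[3, 3, 8, 7, 20, 25] → min 3
[3, 8, 7, 20, 25, 18] → min 3
[8, 7, 20, 25, 18, 13] → min 7
Highest of these is 7.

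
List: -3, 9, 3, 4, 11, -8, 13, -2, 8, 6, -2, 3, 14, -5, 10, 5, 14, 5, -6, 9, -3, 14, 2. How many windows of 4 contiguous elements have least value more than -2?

2

-3 9 3 4 → min -3
9 3 4 11 → min 3  > -2 ✓
3 4 11 -8 → min -8
4 11 -8 13 → min -8
11 -8 13 -2 → min -8
-8 13 -2 8 → min -8
13 -2 8 6 → min -2
-2 8 6 -2 → min -2
8 6 -2 3 → min -2
6 -2 3 14 → min -2
-2 3 14 -5 → min -5
3 14 -5 10 → min -5
14 -5 10 5 → min -5
-5 10 5 14 → min -5
10 5 14 5 → min 5  > -2 ✓
5 14 5 -6 → min -6
14 5 -6 9 → min -6
5 -6 9 -3 → min -6
-6 9 -3 14 → min -6
9 -3 14 2 → min -3
2 windows satisfy the condition.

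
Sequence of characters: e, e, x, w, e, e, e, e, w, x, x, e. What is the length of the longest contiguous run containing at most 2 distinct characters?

6

add e: window [e] (1 distinct), len 1
add e: window [e, e] (1 distinct), len 2
add x: window [e, e, x] (2 distinct), len 3
add w: window [x, w] (2 distinct), len 2
add e: window [w, e] (2 distinct), len 2
add e: window [w, e, e] (2 distinct), len 3
add e: window [w, e, e, e] (2 distinct), len 4
add e: window [w, e, e, e, e] (2 distinct), len 5
add w: window [w, e, e, e, e, w] (2 distinct), len 6
add x: window [w, x] (2 distinct), len 2
add x: window [w, x, x] (2 distinct), len 3
add e: window [x, x, e] (2 distinct), len 3
Longest length with ≤2 distinct: 6.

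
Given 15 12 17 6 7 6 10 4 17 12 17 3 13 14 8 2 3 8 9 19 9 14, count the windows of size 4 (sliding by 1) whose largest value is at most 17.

[15, 12, 17, 6] → max 17  ≤ 17 ✓
[12, 17, 6, 7] → max 17  ≤ 17 ✓
[17, 6, 7, 6] → max 17  ≤ 17 ✓
[6, 7, 6, 10] → max 10  ≤ 17 ✓
[7, 6, 10, 4] → max 10  ≤ 17 ✓
[6, 10, 4, 17] → max 17  ≤ 17 ✓
[10, 4, 17, 12] → max 17  ≤ 17 ✓
[4, 17, 12, 17] → max 17  ≤ 17 ✓
[17, 12, 17, 3] → max 17  ≤ 17 ✓
[12, 17, 3, 13] → max 17  ≤ 17 ✓
[17, 3, 13, 14] → max 17  ≤ 17 ✓
[3, 13, 14, 8] → max 14  ≤ 17 ✓
[13, 14, 8, 2] → max 14  ≤ 17 ✓
[14, 8, 2, 3] → max 14  ≤ 17 ✓
[8, 2, 3, 8] → max 8  ≤ 17 ✓
[2, 3, 8, 9] → max 9  ≤ 17 ✓
[3, 8, 9, 19] → max 19
[8, 9, 19, 9] → max 19
[9, 19, 9, 14] → max 19
16 windows satisfy the condition.

16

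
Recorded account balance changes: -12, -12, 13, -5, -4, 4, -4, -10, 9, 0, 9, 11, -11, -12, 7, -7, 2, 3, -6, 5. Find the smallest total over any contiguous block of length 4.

-23

Each size-4 window and its sum:
-12 -12 13 -5 → sum -16
-12 13 -5 -4 → sum -8
13 -5 -4 4 → sum 8
-5 -4 4 -4 → sum -9
-4 4 -4 -10 → sum -14
4 -4 -10 9 → sum -1
-4 -10 9 0 → sum -5
-10 9 0 9 → sum 8
9 0 9 11 → sum 29
0 9 11 -11 → sum 9
9 11 -11 -12 → sum -3
11 -11 -12 7 → sum -5
-11 -12 7 -7 → sum -23
-12 7 -7 2 → sum -10
7 -7 2 3 → sum 5
-7 2 3 -6 → sum -8
2 3 -6 5 → sum 4
Smallest of these is -23.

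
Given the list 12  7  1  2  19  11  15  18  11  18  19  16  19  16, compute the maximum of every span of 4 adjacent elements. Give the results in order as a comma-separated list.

12, 19, 19, 19, 19, 18, 18, 19, 19, 19, 19

Sliding a size-4 window across the 14 values:
[12, 7, 1, 2] → max 12
[7, 1, 2, 19] → max 19
[1, 2, 19, 11] → max 19
[2, 19, 11, 15] → max 19
[19, 11, 15, 18] → max 19
[11, 15, 18, 11] → max 18
[15, 18, 11, 18] → max 18
[18, 11, 18, 19] → max 19
[11, 18, 19, 16] → max 19
[18, 19, 16, 19] → max 19
[19, 16, 19, 16] → max 19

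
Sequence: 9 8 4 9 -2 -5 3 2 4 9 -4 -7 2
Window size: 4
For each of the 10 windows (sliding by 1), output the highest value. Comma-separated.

(9, 8, 4, 9) → max 9
(8, 4, 9, -2) → max 9
(4, 9, -2, -5) → max 9
(9, -2, -5, 3) → max 9
(-2, -5, 3, 2) → max 3
(-5, 3, 2, 4) → max 4
(3, 2, 4, 9) → max 9
(2, 4, 9, -4) → max 9
(4, 9, -4, -7) → max 9
(9, -4, -7, 2) → max 9

9, 9, 9, 9, 3, 4, 9, 9, 9, 9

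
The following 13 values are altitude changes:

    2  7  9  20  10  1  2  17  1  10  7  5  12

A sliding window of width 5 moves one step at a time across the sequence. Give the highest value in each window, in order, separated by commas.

[2, 7, 9, 20, 10] → max 20
[7, 9, 20, 10, 1] → max 20
[9, 20, 10, 1, 2] → max 20
[20, 10, 1, 2, 17] → max 20
[10, 1, 2, 17, 1] → max 17
[1, 2, 17, 1, 10] → max 17
[2, 17, 1, 10, 7] → max 17
[17, 1, 10, 7, 5] → max 17
[1, 10, 7, 5, 12] → max 12

20, 20, 20, 20, 17, 17, 17, 17, 12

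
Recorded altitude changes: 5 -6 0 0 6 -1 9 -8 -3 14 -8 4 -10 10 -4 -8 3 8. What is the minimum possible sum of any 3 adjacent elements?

Each size-3 window and its sum:
5 -6 0 → sum -1
-6 0 0 → sum -6
0 0 6 → sum 6
0 6 -1 → sum 5
6 -1 9 → sum 14
-1 9 -8 → sum 0
9 -8 -3 → sum -2
-8 -3 14 → sum 3
-3 14 -8 → sum 3
14 -8 4 → sum 10
-8 4 -10 → sum -14
4 -10 10 → sum 4
-10 10 -4 → sum -4
10 -4 -8 → sum -2
-4 -8 3 → sum -9
-8 3 8 → sum 3
Minimum of these is -14.

-14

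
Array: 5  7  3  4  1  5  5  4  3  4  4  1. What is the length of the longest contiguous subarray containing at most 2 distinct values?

[5] 1 distinct, len 1
[5, 7] 2 distinct, len 2
[7, 3] 2 distinct, len 2
[3, 4] 2 distinct, len 2
[4, 1] 2 distinct, len 2
[1, 5] 2 distinct, len 2
[1, 5, 5] 2 distinct, len 3
[5, 5, 4] 2 distinct, len 3
[4, 3] 2 distinct, len 2
[4, 3, 4] 2 distinct, len 3
[4, 3, 4, 4] 2 distinct, len 4
[4, 4, 1] 2 distinct, len 3
Longest length with ≤2 distinct: 4.

4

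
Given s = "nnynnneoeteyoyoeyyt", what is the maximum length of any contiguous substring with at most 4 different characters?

[n] 1 distinct, len 1
[n, n] 1 distinct, len 2
[n, n, y] 2 distinct, len 3
[n, n, y, n] 2 distinct, len 4
[n, n, y, n, n] 2 distinct, len 5
[n, n, y, n, n, n] 2 distinct, len 6
[n, n, y, n, n, n, e] 3 distinct, len 7
[n, n, y, n, n, n, e, o] 4 distinct, len 8
[n, n, y, n, n, n, e, o, e] 4 distinct, len 9
[n, n, n, e, o, e, t] 4 distinct, len 7
[n, n, n, e, o, e, t, e] 4 distinct, len 8
[e, o, e, t, e, y] 4 distinct, len 6
[e, o, e, t, e, y, o] 4 distinct, len 7
[e, o, e, t, e, y, o, y] 4 distinct, len 8
[e, o, e, t, e, y, o, y, o] 4 distinct, len 9
[e, o, e, t, e, y, o, y, o, e] 4 distinct, len 10
[e, o, e, t, e, y, o, y, o, e, y] 4 distinct, len 11
[e, o, e, t, e, y, o, y, o, e, y, y] 4 distinct, len 12
[e, o, e, t, e, y, o, y, o, e, y, y, t] 4 distinct, len 13
Longest length with ≤4 distinct: 13.

13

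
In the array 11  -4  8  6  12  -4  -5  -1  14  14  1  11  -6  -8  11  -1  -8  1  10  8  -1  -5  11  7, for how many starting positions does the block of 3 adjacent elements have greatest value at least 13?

(11, -4, 8) → max 11
(-4, 8, 6) → max 8
(8, 6, 12) → max 12
(6, 12, -4) → max 12
(12, -4, -5) → max 12
(-4, -5, -1) → max -1
(-5, -1, 14) → max 14  ≥ 13 ✓
(-1, 14, 14) → max 14  ≥ 13 ✓
(14, 14, 1) → max 14  ≥ 13 ✓
(14, 1, 11) → max 14  ≥ 13 ✓
(1, 11, -6) → max 11
(11, -6, -8) → max 11
(-6, -8, 11) → max 11
(-8, 11, -1) → max 11
(11, -1, -8) → max 11
(-1, -8, 1) → max 1
(-8, 1, 10) → max 10
(1, 10, 8) → max 10
(10, 8, -1) → max 10
(8, -1, -5) → max 8
(-1, -5, 11) → max 11
(-5, 11, 7) → max 11
4 windows satisfy the condition.

4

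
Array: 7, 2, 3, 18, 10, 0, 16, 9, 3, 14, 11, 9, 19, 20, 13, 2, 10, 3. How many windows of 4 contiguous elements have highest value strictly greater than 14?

12

[7, 2, 3, 18] → max 18  > 14 ✓
[2, 3, 18, 10] → max 18  > 14 ✓
[3, 18, 10, 0] → max 18  > 14 ✓
[18, 10, 0, 16] → max 18  > 14 ✓
[10, 0, 16, 9] → max 16  > 14 ✓
[0, 16, 9, 3] → max 16  > 14 ✓
[16, 9, 3, 14] → max 16  > 14 ✓
[9, 3, 14, 11] → max 14
[3, 14, 11, 9] → max 14
[14, 11, 9, 19] → max 19  > 14 ✓
[11, 9, 19, 20] → max 20  > 14 ✓
[9, 19, 20, 13] → max 20  > 14 ✓
[19, 20, 13, 2] → max 20  > 14 ✓
[20, 13, 2, 10] → max 20  > 14 ✓
[13, 2, 10, 3] → max 13
12 windows satisfy the condition.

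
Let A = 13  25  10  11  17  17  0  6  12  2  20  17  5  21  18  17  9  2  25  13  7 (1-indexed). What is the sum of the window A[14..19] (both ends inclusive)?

92

Elements at indices 14..19: 21, 18, 17, 9, 2, 25
sum(21, 18, 17, 9, 2, 25) = 92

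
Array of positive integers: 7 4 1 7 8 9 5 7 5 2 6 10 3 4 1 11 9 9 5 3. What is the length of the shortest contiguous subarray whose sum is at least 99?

16

add 7: running sum 7 < 99
add 4: running sum 11 < 99
add 1: running sum 12 < 99
add 7: running sum 19 < 99
add 8: running sum 27 < 99
add 9: running sum 36 < 99
add 5: running sum 41 < 99
add 7: running sum 48 < 99
add 5: running sum 53 < 99
add 2: running sum 55 < 99
add 6: running sum 61 < 99
add 10: running sum 71 < 99
add 3: running sum 74 < 99
add 4: running sum 78 < 99
add 1: running sum 79 < 99
add 11: running sum 90 < 99
add 9: shortest ending here [7, 4, 1, 7, 8, 9, 5, 7, 5, 2, 6, 10, 3, 4, 1, 11, 9] sum 99, len 17
add 9: shortest ending here [4, 1, 7, 8, 9, 5, 7, 5, 2, 6, 10, 3, 4, 1, 11, 9, 9] sum 101, len 17
add 5: shortest ending here [7, 8, 9, 5, 7, 5, 2, 6, 10, 3, 4, 1, 11, 9, 9, 5] sum 101, len 16
add 3: shortest ending here [7, 8, 9, 5, 7, 5, 2, 6, 10, 3, 4, 1, 11, 9, 9, 5, 3] sum 104, len 17
Shortest qualifying length: 16.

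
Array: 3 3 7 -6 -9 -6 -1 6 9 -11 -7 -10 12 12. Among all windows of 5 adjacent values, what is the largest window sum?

-1

[3, 3, 7, -6, -9] → sum -2
[3, 7, -6, -9, -6] → sum -11
[7, -6, -9, -6, -1] → sum -15
[-6, -9, -6, -1, 6] → sum -16
[-9, -6, -1, 6, 9] → sum -1
[-6, -1, 6, 9, -11] → sum -3
[-1, 6, 9, -11, -7] → sum -4
[6, 9, -11, -7, -10] → sum -13
[9, -11, -7, -10, 12] → sum -7
[-11, -7, -10, 12, 12] → sum -4
Largest of these is -1.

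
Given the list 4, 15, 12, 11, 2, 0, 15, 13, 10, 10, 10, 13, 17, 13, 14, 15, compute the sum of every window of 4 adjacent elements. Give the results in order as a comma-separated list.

4 15 12 11 → sum 42
15 12 11 2 → sum 40
12 11 2 0 → sum 25
11 2 0 15 → sum 28
2 0 15 13 → sum 30
0 15 13 10 → sum 38
15 13 10 10 → sum 48
13 10 10 10 → sum 43
10 10 10 13 → sum 43
10 10 13 17 → sum 50
10 13 17 13 → sum 53
13 17 13 14 → sum 57
17 13 14 15 → sum 59

42, 40, 25, 28, 30, 38, 48, 43, 43, 50, 53, 57, 59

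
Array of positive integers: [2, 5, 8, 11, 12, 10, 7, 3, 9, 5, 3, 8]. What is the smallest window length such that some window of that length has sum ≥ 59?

7

add 2: running sum 2 < 59
add 5: running sum 7 < 59
add 8: running sum 15 < 59
add 11: running sum 26 < 59
add 12: running sum 38 < 59
add 10: running sum 48 < 59
add 7: running sum 55 < 59
add 3: running sum 58 < 59
add 9: shortest ending here [8, 11, 12, 10, 7, 3, 9] sum 60, len 7
add 5: shortest ending here [8, 11, 12, 10, 7, 3, 9, 5] sum 65, len 8
add 3: shortest ending here [11, 12, 10, 7, 3, 9, 5, 3] sum 60, len 8
add 8: shortest ending here [11, 12, 10, 7, 3, 9, 5, 3, 8] sum 68, len 9
Shortest qualifying length: 7.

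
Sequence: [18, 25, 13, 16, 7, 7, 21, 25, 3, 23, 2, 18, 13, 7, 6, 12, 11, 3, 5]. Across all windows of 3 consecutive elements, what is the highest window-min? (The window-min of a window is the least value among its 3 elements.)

13

[18, 25, 13] → min 13
[25, 13, 16] → min 13
[13, 16, 7] → min 7
[16, 7, 7] → min 7
[7, 7, 21] → min 7
[7, 21, 25] → min 7
[21, 25, 3] → min 3
[25, 3, 23] → min 3
[3, 23, 2] → min 2
[23, 2, 18] → min 2
[2, 18, 13] → min 2
[18, 13, 7] → min 7
[13, 7, 6] → min 6
[7, 6, 12] → min 6
[6, 12, 11] → min 6
[12, 11, 3] → min 3
[11, 3, 5] → min 3
Highest of these is 13.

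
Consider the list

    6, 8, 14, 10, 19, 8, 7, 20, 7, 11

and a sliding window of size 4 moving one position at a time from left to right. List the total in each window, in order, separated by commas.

Sliding a size-4 window across the 10 values:
(6, 8, 14, 10) → sum 38
(8, 14, 10, 19) → sum 51
(14, 10, 19, 8) → sum 51
(10, 19, 8, 7) → sum 44
(19, 8, 7, 20) → sum 54
(8, 7, 20, 7) → sum 42
(7, 20, 7, 11) → sum 45

38, 51, 51, 44, 54, 42, 45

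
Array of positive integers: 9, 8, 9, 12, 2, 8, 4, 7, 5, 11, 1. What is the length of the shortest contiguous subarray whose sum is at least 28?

3

add 9: running sum 9 < 28
add 8: running sum 17 < 28
add 9: running sum 26 < 28
add 12: shortest ending here [8, 9, 12] sum 29, len 3
add 2: shortest ending here [8, 9, 12, 2] sum 31, len 4
add 8: shortest ending here [9, 12, 2, 8] sum 31, len 4
add 4: shortest ending here [9, 12, 2, 8, 4] sum 35, len 5
add 7: shortest ending here [12, 2, 8, 4, 7] sum 33, len 5
add 5: shortest ending here [12, 2, 8, 4, 7, 5] sum 38, len 6
add 11: shortest ending here [8, 4, 7, 5, 11] sum 35, len 5
add 1: shortest ending here [4, 7, 5, 11, 1] sum 28, len 5
Shortest qualifying length: 3.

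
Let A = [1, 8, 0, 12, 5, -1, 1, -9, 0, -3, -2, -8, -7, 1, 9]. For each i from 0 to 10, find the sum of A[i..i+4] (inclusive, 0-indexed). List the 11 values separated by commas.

26, 24, 17, 8, -4, -12, -13, -22, -20, -19, -7

1 8 0 12 5 → sum 26
8 0 12 5 -1 → sum 24
0 12 5 -1 1 → sum 17
12 5 -1 1 -9 → sum 8
5 -1 1 -9 0 → sum -4
-1 1 -9 0 -3 → sum -12
1 -9 0 -3 -2 → sum -13
-9 0 -3 -2 -8 → sum -22
0 -3 -2 -8 -7 → sum -20
-3 -2 -8 -7 1 → sum -19
-2 -8 -7 1 9 → sum -7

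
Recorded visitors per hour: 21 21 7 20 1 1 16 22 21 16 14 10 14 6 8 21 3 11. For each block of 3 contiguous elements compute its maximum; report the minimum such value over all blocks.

14

21 21 7 → max 21
21 7 20 → max 21
7 20 1 → max 20
20 1 1 → max 20
1 1 16 → max 16
1 16 22 → max 22
16 22 21 → max 22
22 21 16 → max 22
21 16 14 → max 21
16 14 10 → max 16
14 10 14 → max 14
10 14 6 → max 14
14 6 8 → max 14
6 8 21 → max 21
8 21 3 → max 21
21 3 11 → max 21
Minimum of these is 14.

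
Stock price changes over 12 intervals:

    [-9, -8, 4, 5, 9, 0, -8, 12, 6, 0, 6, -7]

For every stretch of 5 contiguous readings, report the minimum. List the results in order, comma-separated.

(-9, -8, 4, 5, 9) → min -9
(-8, 4, 5, 9, 0) → min -8
(4, 5, 9, 0, -8) → min -8
(5, 9, 0, -8, 12) → min -8
(9, 0, -8, 12, 6) → min -8
(0, -8, 12, 6, 0) → min -8
(-8, 12, 6, 0, 6) → min -8
(12, 6, 0, 6, -7) → min -7

-9, -8, -8, -8, -8, -8, -8, -7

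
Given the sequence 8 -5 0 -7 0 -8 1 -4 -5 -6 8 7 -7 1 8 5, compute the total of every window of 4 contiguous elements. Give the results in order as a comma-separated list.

-4, -12, -15, -14, -11, -16, -14, -7, 4, 2, 9, 9, 7

Sliding a size-4 window across the 16 values:
8 -5 0 -7 → sum -4
-5 0 -7 0 → sum -12
0 -7 0 -8 → sum -15
-7 0 -8 1 → sum -14
0 -8 1 -4 → sum -11
-8 1 -4 -5 → sum -16
1 -4 -5 -6 → sum -14
-4 -5 -6 8 → sum -7
-5 -6 8 7 → sum 4
-6 8 7 -7 → sum 2
8 7 -7 1 → sum 9
7 -7 1 8 → sum 9
-7 1 8 5 → sum 7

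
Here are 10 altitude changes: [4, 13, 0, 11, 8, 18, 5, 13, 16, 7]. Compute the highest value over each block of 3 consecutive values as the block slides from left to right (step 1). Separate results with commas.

13, 13, 11, 18, 18, 18, 16, 16

Sliding a size-3 window across the 10 values:
(4, 13, 0) → max 13
(13, 0, 11) → max 13
(0, 11, 8) → max 11
(11, 8, 18) → max 18
(8, 18, 5) → max 18
(18, 5, 13) → max 18
(5, 13, 16) → max 16
(13, 16, 7) → max 16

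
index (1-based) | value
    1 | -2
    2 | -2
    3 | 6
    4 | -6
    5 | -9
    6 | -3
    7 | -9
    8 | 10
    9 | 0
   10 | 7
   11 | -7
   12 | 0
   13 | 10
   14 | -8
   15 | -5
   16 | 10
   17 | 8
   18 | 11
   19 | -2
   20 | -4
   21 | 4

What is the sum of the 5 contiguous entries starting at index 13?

Elements at indices 13..17: 10, -8, -5, 10, 8
sum(10, -8, -5, 10, 8) = 15

15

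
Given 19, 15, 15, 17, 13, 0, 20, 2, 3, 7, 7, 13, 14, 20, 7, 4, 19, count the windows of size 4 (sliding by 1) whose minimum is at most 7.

12

19 15 15 17 → min 15
15 15 17 13 → min 13
15 17 13 0 → min 0  ≤ 7 ✓
17 13 0 20 → min 0  ≤ 7 ✓
13 0 20 2 → min 0  ≤ 7 ✓
0 20 2 3 → min 0  ≤ 7 ✓
20 2 3 7 → min 2  ≤ 7 ✓
2 3 7 7 → min 2  ≤ 7 ✓
3 7 7 13 → min 3  ≤ 7 ✓
7 7 13 14 → min 7  ≤ 7 ✓
7 13 14 20 → min 7  ≤ 7 ✓
13 14 20 7 → min 7  ≤ 7 ✓
14 20 7 4 → min 4  ≤ 7 ✓
20 7 4 19 → min 4  ≤ 7 ✓
12 windows satisfy the condition.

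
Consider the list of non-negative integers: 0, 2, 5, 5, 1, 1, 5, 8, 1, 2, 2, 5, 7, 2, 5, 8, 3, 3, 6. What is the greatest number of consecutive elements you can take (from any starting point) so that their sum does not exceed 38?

12

[0] sum 0 len 1
[0, 2] sum 2 len 2
[0, 2, 5] sum 7 len 3
[0, 2, 5, 5] sum 12 len 4
[0, 2, 5, 5, 1] sum 13 len 5
[0, 2, 5, 5, 1, 1] sum 14 len 6
[0, 2, 5, 5, 1, 1, 5] sum 19 len 7
[0, 2, 5, 5, 1, 1, 5, 8] sum 27 len 8
[0, 2, 5, 5, 1, 1, 5, 8, 1] sum 28 len 9
[0, 2, 5, 5, 1, 1, 5, 8, 1, 2] sum 30 len 10
[0, 2, 5, 5, 1, 1, 5, 8, 1, 2, 2] sum 32 len 11
[0, 2, 5, 5, 1, 1, 5, 8, 1, 2, 2, 5] sum 37 len 12
[5, 1, 1, 5, 8, 1, 2, 2, 5, 7] sum 37 len 10
[1, 1, 5, 8, 1, 2, 2, 5, 7, 2] sum 34 len 10
[1, 5, 8, 1, 2, 2, 5, 7, 2, 5] sum 38 len 10
[1, 2, 2, 5, 7, 2, 5, 8] sum 32 len 8
[1, 2, 2, 5, 7, 2, 5, 8, 3] sum 35 len 9
[1, 2, 2, 5, 7, 2, 5, 8, 3, 3] sum 38 len 10
[7, 2, 5, 8, 3, 3, 6] sum 34 len 7
Longest length seen: 12.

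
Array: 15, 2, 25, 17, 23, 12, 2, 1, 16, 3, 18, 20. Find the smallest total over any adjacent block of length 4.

22

Window sums for each of the 9 positions:
[15, 2, 25, 17] → sum 59
[2, 25, 17, 23] → sum 67
[25, 17, 23, 12] → sum 77
[17, 23, 12, 2] → sum 54
[23, 12, 2, 1] → sum 38
[12, 2, 1, 16] → sum 31
[2, 1, 16, 3] → sum 22
[1, 16, 3, 18] → sum 38
[16, 3, 18, 20] → sum 57
Smallest of these is 22.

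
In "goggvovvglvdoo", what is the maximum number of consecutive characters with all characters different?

5

[g] len 1
[g, o] len 2
[o, g] len 2
[g] len 1
[g, v] len 2
[g, v, o] len 3
[o, v] len 2
[v] len 1
[v, g] len 2
[v, g, l] len 3
[g, l, v] len 3
[g, l, v, d] len 4
[g, l, v, d, o] len 5
[o] len 1
Longest all-distinct length: 5.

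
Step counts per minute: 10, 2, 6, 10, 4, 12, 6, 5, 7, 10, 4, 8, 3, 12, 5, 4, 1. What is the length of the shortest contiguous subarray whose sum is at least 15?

2

add 10: running sum 10 < 15
add 2: running sum 12 < 15
end 2: [10, 2, 6] sum 18, len 3
end 3: [6, 10] sum 16, len 2
end 4: [6, 10, 4] sum 20, len 3
end 5: [4, 12] sum 16, len 2
end 6: [12, 6] sum 18, len 2
end 7: [12, 6, 5] sum 23, len 3
end 8: [6, 5, 7] sum 18, len 3
end 9: [7, 10] sum 17, len 2
end 10: [7, 10, 4] sum 21, len 3
end 11: [10, 4, 8] sum 22, len 3
end 12: [4, 8, 3] sum 15, len 3
end 13: [3, 12] sum 15, len 2
end 14: [12, 5] sum 17, len 2
end 15: [12, 5, 4] sum 21, len 3
end 16: [12, 5, 4, 1] sum 22, len 4
Shortest qualifying length: 2.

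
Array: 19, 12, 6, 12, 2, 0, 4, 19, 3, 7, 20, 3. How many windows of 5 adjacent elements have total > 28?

(19, 12, 6, 12, 2) → sum 51  > 28 ✓
(12, 6, 12, 2, 0) → sum 32  > 28 ✓
(6, 12, 2, 0, 4) → sum 24
(12, 2, 0, 4, 19) → sum 37  > 28 ✓
(2, 0, 4, 19, 3) → sum 28
(0, 4, 19, 3, 7) → sum 33  > 28 ✓
(4, 19, 3, 7, 20) → sum 53  > 28 ✓
(19, 3, 7, 20, 3) → sum 52  > 28 ✓
6 windows satisfy the condition.

6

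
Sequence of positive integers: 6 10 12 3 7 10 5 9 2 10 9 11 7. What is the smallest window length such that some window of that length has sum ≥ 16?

add 6: running sum 6 < 16
end 1: [6, 10] sum 16, len 2
end 2: [10, 12] sum 22, len 2
end 3: [10, 12, 3] sum 25, len 3
end 4: [12, 3, 7] sum 22, len 3
end 5: [7, 10] sum 17, len 2
end 6: [7, 10, 5] sum 22, len 3
end 7: [10, 5, 9] sum 24, len 3
end 8: [5, 9, 2] sum 16, len 3
end 9: [9, 2, 10] sum 21, len 3
end 10: [10, 9] sum 19, len 2
end 11: [9, 11] sum 20, len 2
end 12: [11, 7] sum 18, len 2
Shortest qualifying length: 2.

2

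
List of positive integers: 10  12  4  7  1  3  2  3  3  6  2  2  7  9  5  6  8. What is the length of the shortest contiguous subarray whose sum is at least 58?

add 10: running sum 10 < 58
add 12: running sum 22 < 58
add 4: running sum 26 < 58
add 7: running sum 33 < 58
add 1: running sum 34 < 58
add 3: running sum 37 < 58
add 2: running sum 39 < 58
add 3: running sum 42 < 58
add 3: running sum 45 < 58
add 6: running sum 51 < 58
add 2: running sum 53 < 58
add 2: running sum 55 < 58
add 7: shortest ending here [10, 12, 4, 7, 1, 3, 2, 3, 3, 6, 2, 2, 7] sum 62, len 13
add 9: shortest ending here [12, 4, 7, 1, 3, 2, 3, 3, 6, 2, 2, 7, 9] sum 61, len 13
add 5: shortest ending here [12, 4, 7, 1, 3, 2, 3, 3, 6, 2, 2, 7, 9, 5] sum 66, len 14
add 6: shortest ending here [4, 7, 1, 3, 2, 3, 3, 6, 2, 2, 7, 9, 5, 6] sum 60, len 14
add 8: shortest ending here [7, 1, 3, 2, 3, 3, 6, 2, 2, 7, 9, 5, 6, 8] sum 64, len 14
Shortest qualifying length: 13.

13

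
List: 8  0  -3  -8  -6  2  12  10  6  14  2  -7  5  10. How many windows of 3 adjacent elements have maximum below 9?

(8, 0, -3) → max 8  < 9 ✓
(0, -3, -8) → max 0  < 9 ✓
(-3, -8, -6) → max -3  < 9 ✓
(-8, -6, 2) → max 2  < 9 ✓
(-6, 2, 12) → max 12
(2, 12, 10) → max 12
(12, 10, 6) → max 12
(10, 6, 14) → max 14
(6, 14, 2) → max 14
(14, 2, -7) → max 14
(2, -7, 5) → max 5  < 9 ✓
(-7, 5, 10) → max 10
5 windows satisfy the condition.

5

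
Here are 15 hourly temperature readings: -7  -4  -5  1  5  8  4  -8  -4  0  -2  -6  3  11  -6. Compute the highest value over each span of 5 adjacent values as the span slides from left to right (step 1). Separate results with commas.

5, 8, 8, 8, 8, 8, 4, 0, 3, 11, 11

Sliding a size-5 window across the 15 values:
[-7, -4, -5, 1, 5] → max 5
[-4, -5, 1, 5, 8] → max 8
[-5, 1, 5, 8, 4] → max 8
[1, 5, 8, 4, -8] → max 8
[5, 8, 4, -8, -4] → max 8
[8, 4, -8, -4, 0] → max 8
[4, -8, -4, 0, -2] → max 4
[-8, -4, 0, -2, -6] → max 0
[-4, 0, -2, -6, 3] → max 3
[0, -2, -6, 3, 11] → max 11
[-2, -6, 3, 11, -6] → max 11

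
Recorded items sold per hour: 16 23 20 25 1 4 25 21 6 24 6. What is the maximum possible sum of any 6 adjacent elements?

98

(16, 23, 20, 25, 1, 4) → sum 89
(23, 20, 25, 1, 4, 25) → sum 98
(20, 25, 1, 4, 25, 21) → sum 96
(25, 1, 4, 25, 21, 6) → sum 82
(1, 4, 25, 21, 6, 24) → sum 81
(4, 25, 21, 6, 24, 6) → sum 86
Maximum of these is 98.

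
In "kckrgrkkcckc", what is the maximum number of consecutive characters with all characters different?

add k: [k] len 1
add c: [k, c] len 2
add k (repeat k, move left end past it): [c, k] len 2
add r: [c, k, r] len 3
add g: [c, k, r, g] len 4
add r (repeat r, move left end past it): [g, r] len 2
add k: [g, r, k] len 3
add k (repeat k, move left end past it): [k] len 1
add c: [k, c] len 2
add c (repeat c, move left end past it): [c] len 1
add k: [c, k] len 2
add c (repeat c, move left end past it): [k, c] len 2
Longest all-distinct length: 4.

4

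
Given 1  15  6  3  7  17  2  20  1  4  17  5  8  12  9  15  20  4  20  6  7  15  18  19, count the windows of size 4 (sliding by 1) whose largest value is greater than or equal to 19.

[1, 15, 6, 3] → max 15
[15, 6, 3, 7] → max 15
[6, 3, 7, 17] → max 17
[3, 7, 17, 2] → max 17
[7, 17, 2, 20] → max 20  ≥ 19 ✓
[17, 2, 20, 1] → max 20  ≥ 19 ✓
[2, 20, 1, 4] → max 20  ≥ 19 ✓
[20, 1, 4, 17] → max 20  ≥ 19 ✓
[1, 4, 17, 5] → max 17
[4, 17, 5, 8] → max 17
[17, 5, 8, 12] → max 17
[5, 8, 12, 9] → max 12
[8, 12, 9, 15] → max 15
[12, 9, 15, 20] → max 20  ≥ 19 ✓
[9, 15, 20, 4] → max 20  ≥ 19 ✓
[15, 20, 4, 20] → max 20  ≥ 19 ✓
[20, 4, 20, 6] → max 20  ≥ 19 ✓
[4, 20, 6, 7] → max 20  ≥ 19 ✓
[20, 6, 7, 15] → max 20  ≥ 19 ✓
[6, 7, 15, 18] → max 18
[7, 15, 18, 19] → max 19  ≥ 19 ✓
11 windows satisfy the condition.

11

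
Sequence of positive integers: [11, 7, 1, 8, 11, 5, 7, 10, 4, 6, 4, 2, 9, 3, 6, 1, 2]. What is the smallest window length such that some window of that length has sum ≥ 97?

17

add 11: running sum 11 < 97
add 7: running sum 18 < 97
add 1: running sum 19 < 97
add 8: running sum 27 < 97
add 11: running sum 38 < 97
add 5: running sum 43 < 97
add 7: running sum 50 < 97
add 10: running sum 60 < 97
add 4: running sum 64 < 97
add 6: running sum 70 < 97
add 4: running sum 74 < 97
add 2: running sum 76 < 97
add 9: running sum 85 < 97
add 3: running sum 88 < 97
add 6: running sum 94 < 97
add 1: running sum 95 < 97
add 2: shortest ending here [11, 7, 1, 8, 11, 5, 7, 10, 4, 6, 4, 2, 9, 3, 6, 1, 2] sum 97, len 17
Shortest qualifying length: 17.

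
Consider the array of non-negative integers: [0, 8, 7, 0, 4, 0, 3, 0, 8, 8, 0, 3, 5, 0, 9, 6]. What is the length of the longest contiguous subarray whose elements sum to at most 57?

[0] sum 0 len 1
[0, 8] sum 8 len 2
[0, 8, 7] sum 15 len 3
[0, 8, 7, 0] sum 15 len 4
[0, 8, 7, 0, 4] sum 19 len 5
[0, 8, 7, 0, 4, 0] sum 19 len 6
[0, 8, 7, 0, 4, 0, 3] sum 22 len 7
[0, 8, 7, 0, 4, 0, 3, 0] sum 22 len 8
[0, 8, 7, 0, 4, 0, 3, 0, 8] sum 30 len 9
[0, 8, 7, 0, 4, 0, 3, 0, 8, 8] sum 38 len 10
[0, 8, 7, 0, 4, 0, 3, 0, 8, 8, 0] sum 38 len 11
[0, 8, 7, 0, 4, 0, 3, 0, 8, 8, 0, 3] sum 41 len 12
[0, 8, 7, 0, 4, 0, 3, 0, 8, 8, 0, 3, 5] sum 46 len 13
[0, 8, 7, 0, 4, 0, 3, 0, 8, 8, 0, 3, 5, 0] sum 46 len 14
[0, 8, 7, 0, 4, 0, 3, 0, 8, 8, 0, 3, 5, 0, 9] sum 55 len 15
[7, 0, 4, 0, 3, 0, 8, 8, 0, 3, 5, 0, 9, 6] sum 53 len 14
Longest length seen: 15.

15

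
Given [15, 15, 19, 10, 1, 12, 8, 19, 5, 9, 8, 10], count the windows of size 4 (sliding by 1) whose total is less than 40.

2

15 15 19 10 → sum 59
15 19 10 1 → sum 45
19 10 1 12 → sum 42
10 1 12 8 → sum 31  < 40 ✓
1 12 8 19 → sum 40
12 8 19 5 → sum 44
8 19 5 9 → sum 41
19 5 9 8 → sum 41
5 9 8 10 → sum 32  < 40 ✓
2 windows satisfy the condition.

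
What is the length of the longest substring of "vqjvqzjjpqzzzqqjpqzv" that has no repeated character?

5

[v] len 1
[v, q] len 2
[v, q, j] len 3
[q, j, v] len 3
[j, v, q] len 3
[j, v, q, z] len 4
[v, q, z, j] len 4
[j] len 1
[j, p] len 2
[j, p, q] len 3
[j, p, q, z] len 4
[z] len 1
[z] len 1
[z, q] len 2
[q] len 1
[q, j] len 2
[q, j, p] len 3
[j, p, q] len 3
[j, p, q, z] len 4
[j, p, q, z, v] len 5
Longest all-distinct length: 5.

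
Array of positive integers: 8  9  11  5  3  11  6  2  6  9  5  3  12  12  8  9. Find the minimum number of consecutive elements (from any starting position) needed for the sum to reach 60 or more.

Extend right; whenever the sum reaches 60, record the length and shrink from the left:
add 8: running sum 8 < 60
add 9: running sum 17 < 60
add 11: running sum 28 < 60
add 5: running sum 33 < 60
add 3: running sum 36 < 60
add 11: running sum 47 < 60
add 6: running sum 53 < 60
add 2: running sum 55 < 60
end 8: [8, 9, 11, 5, 3, 11, 6, 2, 6] sum 61, len 9
end 9: [9, 11, 5, 3, 11, 6, 2, 6, 9] sum 62, len 9
end 10: [9, 11, 5, 3, 11, 6, 2, 6, 9, 5] sum 67, len 10
end 11: [11, 5, 3, 11, 6, 2, 6, 9, 5, 3] sum 61, len 10
end 12: [5, 3, 11, 6, 2, 6, 9, 5, 3, 12] sum 62, len 10
end 13: [11, 6, 2, 6, 9, 5, 3, 12, 12] sum 66, len 9
end 14: [6, 2, 6, 9, 5, 3, 12, 12, 8] sum 63, len 9
end 15: [6, 9, 5, 3, 12, 12, 8, 9] sum 64, len 8
Shortest qualifying length: 8.

8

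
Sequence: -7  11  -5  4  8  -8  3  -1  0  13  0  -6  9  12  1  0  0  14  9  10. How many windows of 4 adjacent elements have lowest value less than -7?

[-7, 11, -5, 4] → min -7
[11, -5, 4, 8] → min -5
[-5, 4, 8, -8] → min -8  < -7 ✓
[4, 8, -8, 3] → min -8  < -7 ✓
[8, -8, 3, -1] → min -8  < -7 ✓
[-8, 3, -1, 0] → min -8  < -7 ✓
[3, -1, 0, 13] → min -1
[-1, 0, 13, 0] → min -1
[0, 13, 0, -6] → min -6
[13, 0, -6, 9] → min -6
[0, -6, 9, 12] → min -6
[-6, 9, 12, 1] → min -6
[9, 12, 1, 0] → min 0
[12, 1, 0, 0] → min 0
[1, 0, 0, 14] → min 0
[0, 0, 14, 9] → min 0
[0, 14, 9, 10] → min 0
4 windows satisfy the condition.

4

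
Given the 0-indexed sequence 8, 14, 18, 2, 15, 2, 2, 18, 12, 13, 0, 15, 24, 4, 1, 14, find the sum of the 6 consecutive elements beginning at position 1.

53

Elements at indices 1..6: 14, 18, 2, 15, 2, 2
sum(14, 18, 2, 15, 2, 2) = 53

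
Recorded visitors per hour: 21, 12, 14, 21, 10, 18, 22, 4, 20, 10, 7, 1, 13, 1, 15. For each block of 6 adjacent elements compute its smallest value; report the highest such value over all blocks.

[21, 12, 14, 21, 10, 18] → min 10
[12, 14, 21, 10, 18, 22] → min 10
[14, 21, 10, 18, 22, 4] → min 4
[21, 10, 18, 22, 4, 20] → min 4
[10, 18, 22, 4, 20, 10] → min 4
[18, 22, 4, 20, 10, 7] → min 4
[22, 4, 20, 10, 7, 1] → min 1
[4, 20, 10, 7, 1, 13] → min 1
[20, 10, 7, 1, 13, 1] → min 1
[10, 7, 1, 13, 1, 15] → min 1
Highest of these is 10.

10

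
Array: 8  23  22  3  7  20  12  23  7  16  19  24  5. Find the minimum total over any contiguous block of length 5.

63

[8, 23, 22, 3, 7] → sum 63
[23, 22, 3, 7, 20] → sum 75
[22, 3, 7, 20, 12] → sum 64
[3, 7, 20, 12, 23] → sum 65
[7, 20, 12, 23, 7] → sum 69
[20, 12, 23, 7, 16] → sum 78
[12, 23, 7, 16, 19] → sum 77
[23, 7, 16, 19, 24] → sum 89
[7, 16, 19, 24, 5] → sum 71
Minimum of these is 63.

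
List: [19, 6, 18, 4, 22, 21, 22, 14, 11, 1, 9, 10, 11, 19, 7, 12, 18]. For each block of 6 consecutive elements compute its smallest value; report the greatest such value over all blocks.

7

Window mins for each of the 12 positions:
(19, 6, 18, 4, 22, 21) → min 4
(6, 18, 4, 22, 21, 22) → min 4
(18, 4, 22, 21, 22, 14) → min 4
(4, 22, 21, 22, 14, 11) → min 4
(22, 21, 22, 14, 11, 1) → min 1
(21, 22, 14, 11, 1, 9) → min 1
(22, 14, 11, 1, 9, 10) → min 1
(14, 11, 1, 9, 10, 11) → min 1
(11, 1, 9, 10, 11, 19) → min 1
(1, 9, 10, 11, 19, 7) → min 1
(9, 10, 11, 19, 7, 12) → min 7
(10, 11, 19, 7, 12, 18) → min 7
Greatest of these is 7.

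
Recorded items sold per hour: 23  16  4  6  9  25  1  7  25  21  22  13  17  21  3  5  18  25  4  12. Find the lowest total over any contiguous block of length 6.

23 16 4 6 9 25 → sum 83
16 4 6 9 25 1 → sum 61
4 6 9 25 1 7 → sum 52
6 9 25 1 7 25 → sum 73
9 25 1 7 25 21 → sum 88
25 1 7 25 21 22 → sum 101
1 7 25 21 22 13 → sum 89
7 25 21 22 13 17 → sum 105
25 21 22 13 17 21 → sum 119
21 22 13 17 21 3 → sum 97
22 13 17 21 3 5 → sum 81
13 17 21 3 5 18 → sum 77
17 21 3 5 18 25 → sum 89
21 3 5 18 25 4 → sum 76
3 5 18 25 4 12 → sum 67
Lowest of these is 52.

52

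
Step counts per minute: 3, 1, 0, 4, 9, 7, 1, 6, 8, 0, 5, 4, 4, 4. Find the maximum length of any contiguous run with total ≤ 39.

add 3: [3] sum 3, len 1
add 1: [3, 1] sum 4, len 2
add 0: [3, 1, 0] sum 4, len 3
add 4: [3, 1, 0, 4] sum 8, len 4
add 9: [3, 1, 0, 4, 9] sum 17, len 5
add 7: [3, 1, 0, 4, 9, 7] sum 24, len 6
add 1: [3, 1, 0, 4, 9, 7, 1] sum 25, len 7
add 6: [3, 1, 0, 4, 9, 7, 1, 6] sum 31, len 8
add 8: [3, 1, 0, 4, 9, 7, 1, 6, 8] sum 39, len 9
add 0: [3, 1, 0, 4, 9, 7, 1, 6, 8, 0] sum 39, len 10
add 5: [9, 7, 1, 6, 8, 0, 5] sum 36, len 7
add 4: [7, 1, 6, 8, 0, 5, 4] sum 31, len 7
add 4: [7, 1, 6, 8, 0, 5, 4, 4] sum 35, len 8
add 4: [7, 1, 6, 8, 0, 5, 4, 4, 4] sum 39, len 9
Longest length seen: 10.

10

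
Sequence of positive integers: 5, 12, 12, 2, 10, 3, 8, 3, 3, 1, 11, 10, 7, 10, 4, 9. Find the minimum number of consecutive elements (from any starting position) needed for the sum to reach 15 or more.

2

add 5: running sum 5 < 15
add 12: shortest ending here [5, 12] sum 17, len 2
add 12: shortest ending here [12, 12] sum 24, len 2
add 2: shortest ending here [12, 12, 2] sum 26, len 3
add 10: shortest ending here [12, 2, 10] sum 24, len 3
add 3: shortest ending here [2, 10, 3] sum 15, len 3
add 8: shortest ending here [10, 3, 8] sum 21, len 3
add 3: shortest ending here [10, 3, 8, 3] sum 24, len 4
add 3: shortest ending here [3, 8, 3, 3] sum 17, len 4
add 1: shortest ending here [8, 3, 3, 1] sum 15, len 4
add 11: shortest ending here [3, 1, 11] sum 15, len 3
add 10: shortest ending here [11, 10] sum 21, len 2
add 7: shortest ending here [10, 7] sum 17, len 2
add 10: shortest ending here [7, 10] sum 17, len 2
add 4: shortest ending here [7, 10, 4] sum 21, len 3
add 9: shortest ending here [10, 4, 9] sum 23, len 3
Shortest qualifying length: 2.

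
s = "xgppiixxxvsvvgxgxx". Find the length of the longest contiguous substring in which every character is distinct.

3

add x: [x] len 1
add g: [x, g] len 2
add p: [x, g, p] len 3
add p (repeat p, move left end past it): [p] len 1
add i: [p, i] len 2
add i (repeat i, move left end past it): [i] len 1
add x: [i, x] len 2
add x (repeat x, move left end past it): [x] len 1
add x (repeat x, move left end past it): [x] len 1
add v: [x, v] len 2
add s: [x, v, s] len 3
add v (repeat v, move left end past it): [s, v] len 2
add v (repeat v, move left end past it): [v] len 1
add g: [v, g] len 2
add x: [v, g, x] len 3
add g (repeat g, move left end past it): [x, g] len 2
add x (repeat x, move left end past it): [g, x] len 2
add x (repeat x, move left end past it): [x] len 1
Longest all-distinct length: 3.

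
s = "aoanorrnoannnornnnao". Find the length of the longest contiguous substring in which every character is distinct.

4

add a: [a] len 1
add o: [a, o] len 2
add a (repeat a, move left end past it): [o, a] len 2
add n: [o, a, n] len 3
add o (repeat o, move left end past it): [a, n, o] len 3
add r: [a, n, o, r] len 4
add r (repeat r, move left end past it): [r] len 1
add n: [r, n] len 2
add o: [r, n, o] len 3
add a: [r, n, o, a] len 4
add n (repeat n, move left end past it): [o, a, n] len 3
add n (repeat n, move left end past it): [n] len 1
add n (repeat n, move left end past it): [n] len 1
add o: [n, o] len 2
add r: [n, o, r] len 3
add n (repeat n, move left end past it): [o, r, n] len 3
add n (repeat n, move left end past it): [n] len 1
add n (repeat n, move left end past it): [n] len 1
add a: [n, a] len 2
add o: [n, a, o] len 3
Longest all-distinct length: 4.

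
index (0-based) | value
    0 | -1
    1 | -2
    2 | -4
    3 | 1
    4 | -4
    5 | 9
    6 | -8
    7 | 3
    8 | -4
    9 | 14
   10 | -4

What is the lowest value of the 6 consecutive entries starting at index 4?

-8

Elements at indices 4..9: -4, 9, -8, 3, -4, 14
min(-4, 9, -8, 3, -4, 14) = -8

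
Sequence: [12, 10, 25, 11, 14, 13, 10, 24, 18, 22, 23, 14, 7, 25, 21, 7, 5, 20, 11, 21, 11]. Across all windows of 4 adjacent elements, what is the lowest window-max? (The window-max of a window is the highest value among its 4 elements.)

14

(12, 10, 25, 11) → max 25
(10, 25, 11, 14) → max 25
(25, 11, 14, 13) → max 25
(11, 14, 13, 10) → max 14
(14, 13, 10, 24) → max 24
(13, 10, 24, 18) → max 24
(10, 24, 18, 22) → max 24
(24, 18, 22, 23) → max 24
(18, 22, 23, 14) → max 23
(22, 23, 14, 7) → max 23
(23, 14, 7, 25) → max 25
(14, 7, 25, 21) → max 25
(7, 25, 21, 7) → max 25
(25, 21, 7, 5) → max 25
(21, 7, 5, 20) → max 21
(7, 5, 20, 11) → max 20
(5, 20, 11, 21) → max 21
(20, 11, 21, 11) → max 21
Lowest of these is 14.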